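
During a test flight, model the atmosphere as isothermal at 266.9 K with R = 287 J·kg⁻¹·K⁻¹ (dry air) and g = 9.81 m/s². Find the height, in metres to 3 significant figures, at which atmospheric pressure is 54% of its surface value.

Scale height: H = RT/g = 287 × 266.9 / 9.81 = 7808.4 m.
Set P/P₀ = exp(−z/H) = 0.54, so z = −H ln(0.54).
−ln(0.54) = 0.61619; z = 7808.4 × 0.61619 = 4811.5 m.

z ≈ 4810 m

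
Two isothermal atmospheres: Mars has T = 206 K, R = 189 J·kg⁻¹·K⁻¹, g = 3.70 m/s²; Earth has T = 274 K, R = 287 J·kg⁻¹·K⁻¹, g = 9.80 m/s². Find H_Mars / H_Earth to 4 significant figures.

H_Mars/H_Earth ≈ 1.311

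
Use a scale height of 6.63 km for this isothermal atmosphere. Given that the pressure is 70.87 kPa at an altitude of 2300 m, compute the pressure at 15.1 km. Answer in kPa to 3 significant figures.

P ≈ 10.3 kPa

Between two levels, P₂ = P₁ exp(−Δz/H) with Δz = z₂ − z₁.
Δz = 15100 − 2300.0 = 12800 m; Δz/H = 12800/6630.0 = 1.9306.
P₂ = 70.87 × exp(−1.9306) = 70.87 × 0.14506 = 10.280 kPa.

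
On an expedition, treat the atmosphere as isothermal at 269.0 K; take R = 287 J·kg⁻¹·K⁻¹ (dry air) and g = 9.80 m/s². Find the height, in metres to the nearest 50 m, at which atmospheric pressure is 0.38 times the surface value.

Scale height: H = RT/g = 287 × 269.0 / 9.80 = 7877.9 m.
Set P/P₀ = exp(−z/H) = 0.38, so z = −H ln(0.38).
−ln(0.38) = 0.96758; z = 7877.9 × 0.96758 = 7622.5 m.

z ≈ 7600 m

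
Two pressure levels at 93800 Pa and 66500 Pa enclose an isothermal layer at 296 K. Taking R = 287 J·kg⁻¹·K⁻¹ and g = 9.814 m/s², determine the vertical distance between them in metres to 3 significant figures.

Δz ≈ 2980 m

Hypsometric equation: Δz = (R T̄/g) ln(P₁/P₂).
R T̄/g = 287 × 296 / 9.814 = 8656.2 m.
ln(93800/66500) = ln(1.4105) = 0.34394.
Δz = 8656.2 × 0.34394 = 2977.2 m.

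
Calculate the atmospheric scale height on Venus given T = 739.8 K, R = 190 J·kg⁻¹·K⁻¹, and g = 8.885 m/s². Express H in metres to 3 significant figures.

H ≈ 15800 m

The scale height of an isothermal atmosphere is H = RT/g.
H = 190 × 739.8 / 8.885 = 140560/8.885 = 15820 m.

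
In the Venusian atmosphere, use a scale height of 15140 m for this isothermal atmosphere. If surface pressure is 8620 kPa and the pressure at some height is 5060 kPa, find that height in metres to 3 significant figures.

Invert the barometric formula: z = H ln(P₀/P).
P₀/P = 8620/5060 = 1.7036; ln(1.7036) = 0.53274.
z = 15140 × 0.53274 = 8065.7 m.

z ≈ 8070 m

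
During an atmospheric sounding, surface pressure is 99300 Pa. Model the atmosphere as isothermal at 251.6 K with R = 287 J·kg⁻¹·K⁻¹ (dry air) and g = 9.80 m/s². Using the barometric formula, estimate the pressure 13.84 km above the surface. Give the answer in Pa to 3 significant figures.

P ≈ 15200 Pa

Scale height: H = RT/g = 287 × 251.6 / 9.80 = 7368.3 m.
Barometric formula: P = P₀ exp(−z/H).
z/H = 13840/7368.3 = 1.8783; exp(−1.8783) = 0.15285.
P = 99300 × 0.15285 = 15178 Pa.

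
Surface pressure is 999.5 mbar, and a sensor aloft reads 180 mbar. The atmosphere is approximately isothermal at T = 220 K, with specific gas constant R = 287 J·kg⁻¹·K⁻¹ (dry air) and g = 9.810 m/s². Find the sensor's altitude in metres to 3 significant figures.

Scale height: H = RT/g = 287 × 220 / 9.810 = 6436.3 m.
Invert the barometric formula: z = H ln(P₀/P).
P₀/P = 999.5/180 = 5.5528; ln(5.5528) = 1.7143.
z = 6436.3 × 1.7143 = 11034 m.

z ≈ 11000 m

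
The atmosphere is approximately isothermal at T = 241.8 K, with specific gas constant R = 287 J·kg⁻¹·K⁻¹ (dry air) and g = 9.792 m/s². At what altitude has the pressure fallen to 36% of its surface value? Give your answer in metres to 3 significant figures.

Scale height: H = RT/g = 287 × 241.8 / 9.792 = 7087.1 m.
Set P/P₀ = exp(−z/H) = 0.36, so z = −H ln(0.36).
−ln(0.36) = 1.0217; z = 7087.1 × 1.0217 = 7240.9 m.

z ≈ 7240 m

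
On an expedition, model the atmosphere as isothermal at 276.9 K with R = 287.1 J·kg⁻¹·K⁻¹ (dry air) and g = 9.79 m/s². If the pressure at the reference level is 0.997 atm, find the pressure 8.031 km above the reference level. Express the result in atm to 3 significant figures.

P ≈ 0.371 atm

Scale height: H = RT/g = 287.1 × 276.9 / 9.79 = 8120.3 m.
Barometric formula: P = P₀ exp(−z/H).
z/H = 8031.0/8120.3 = 0.98900; exp(−0.98900) = 0.37195.
P = 0.997 × 0.37195 = 0.37083 atm.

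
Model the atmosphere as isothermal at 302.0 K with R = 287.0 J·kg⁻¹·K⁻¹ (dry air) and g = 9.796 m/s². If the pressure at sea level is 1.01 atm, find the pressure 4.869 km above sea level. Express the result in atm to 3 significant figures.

P ≈ 0.583 atm

Scale height: H = RT/g = 287.0 × 302.0 / 9.796 = 8847.9 m.
Barometric formula: P = P₀ exp(−z/H).
z/H = 4869.0/8847.9 = 0.55030; exp(−0.55030) = 0.57678.
P = 1.01 × 0.57678 = 0.58255 atm.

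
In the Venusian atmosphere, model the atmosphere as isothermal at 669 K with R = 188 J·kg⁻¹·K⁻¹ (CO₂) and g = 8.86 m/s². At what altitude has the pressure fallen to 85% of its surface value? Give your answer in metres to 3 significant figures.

z ≈ 2310 m

Scale height: H = RT/g = 188 × 669 / 8.86 = 14195 m.
Set P/P₀ = exp(−z/H) = 0.85, so z = −H ln(0.85).
−ln(0.85) = 0.16252; z = 14195 × 0.16252 = 2307.0 m.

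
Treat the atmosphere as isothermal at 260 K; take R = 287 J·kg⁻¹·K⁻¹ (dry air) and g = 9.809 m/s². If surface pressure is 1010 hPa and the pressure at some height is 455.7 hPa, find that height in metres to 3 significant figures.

z ≈ 6050 m

Scale height: H = RT/g = 287 × 260 / 9.809 = 7607.3 m.
Invert the barometric formula: z = H ln(P₀/P).
P₀/P = 1010/455.7 = 2.2164; ln(2.2164) = 0.79588.
z = 7607.3 × 0.79588 = 6054.5 m.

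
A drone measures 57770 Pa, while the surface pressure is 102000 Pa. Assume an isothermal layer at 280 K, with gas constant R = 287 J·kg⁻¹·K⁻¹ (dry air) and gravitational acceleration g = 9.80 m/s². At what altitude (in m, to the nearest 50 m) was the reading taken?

Scale height: H = RT/g = 287 × 280 / 9.80 = 8200.0 m.
Invert the barometric formula: z = H ln(P₀/P).
P₀/P = 102000/57770 = 1.7656; ln(1.7656) = 0.56849.
z = 8200.0 × 0.56849 = 4661.6 m.

z ≈ 4650 m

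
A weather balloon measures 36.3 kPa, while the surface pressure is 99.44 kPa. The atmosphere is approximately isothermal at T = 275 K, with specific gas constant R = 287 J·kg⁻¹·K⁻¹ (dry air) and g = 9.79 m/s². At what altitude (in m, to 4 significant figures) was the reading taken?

Scale height: H = RT/g = 287 × 275 / 9.79 = 8061.8 m.
Invert the barometric formula: z = H ln(P₀/P).
P₀/P = 99.44/36.3 = 2.7394; ln(2.7394) = 1.0077.
z = 8061.8 × 1.0077 = 8123.9 m.

z ≈ 8124 m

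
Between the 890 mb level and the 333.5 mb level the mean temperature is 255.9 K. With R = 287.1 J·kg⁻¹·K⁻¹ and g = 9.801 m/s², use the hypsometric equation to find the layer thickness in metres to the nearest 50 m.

Δz ≈ 7350 m

Hypsometric equation: Δz = (R T̄/g) ln(P₁/P₂).
R T̄/g = 287.1 × 255.9 / 9.801 = 7496.1 m.
ln(890/333.5) = ln(2.6687) = 0.98159.
Δz = 7496.1 × 0.98159 = 7358.1 m.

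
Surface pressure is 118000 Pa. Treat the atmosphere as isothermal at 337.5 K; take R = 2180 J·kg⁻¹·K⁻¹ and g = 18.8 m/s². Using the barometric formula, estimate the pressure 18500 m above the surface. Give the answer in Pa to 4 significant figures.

P ≈ 73550 Pa

Scale height: H = RT/g = 2180 × 337.5 / 18.8 = 39136 m.
Barometric formula: P = P₀ exp(−z/H).
z/H = 18500/39136 = 0.47271; exp(−0.47271) = 0.62331.
P = 118000 × 0.62331 = 73551 Pa.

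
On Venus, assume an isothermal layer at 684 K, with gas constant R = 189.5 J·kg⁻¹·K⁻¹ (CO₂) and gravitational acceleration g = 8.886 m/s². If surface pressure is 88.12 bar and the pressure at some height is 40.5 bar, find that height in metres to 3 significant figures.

Scale height: H = RT/g = 189.5 × 684 / 8.886 = 14587 m.
Invert the barometric formula: z = H ln(P₀/P).
P₀/P = 88.12/40.5 = 2.1758; ln(2.1758) = 0.77740.
z = 14587 × 0.77740 = 11340 m.

z ≈ 11300 m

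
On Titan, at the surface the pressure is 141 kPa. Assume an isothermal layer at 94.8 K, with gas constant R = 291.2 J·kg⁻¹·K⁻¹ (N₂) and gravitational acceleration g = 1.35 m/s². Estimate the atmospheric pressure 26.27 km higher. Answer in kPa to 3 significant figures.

P ≈ 39.0 kPa

Scale height: H = RT/g = 291.2 × 94.8 / 1.35 = 20449 m.
Barometric formula: P = P₀ exp(−z/H).
z/H = 26270/20449 = 1.2847; exp(−1.2847) = 0.27673.
P = 141 × 0.27673 = 39.019 kPa.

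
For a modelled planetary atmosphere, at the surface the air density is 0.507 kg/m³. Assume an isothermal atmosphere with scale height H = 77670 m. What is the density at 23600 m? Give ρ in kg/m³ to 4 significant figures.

ρ ≈ 0.3742 kg/m³

In an isothermal atmosphere, density decays like pressure: ρ = ρ₀ exp(−z/H).
z/H = 23600/77670 = 0.30385; exp(−0.30385) = 0.73797.
ρ = 0.507 × 0.73797 = 0.37415 kg/m³.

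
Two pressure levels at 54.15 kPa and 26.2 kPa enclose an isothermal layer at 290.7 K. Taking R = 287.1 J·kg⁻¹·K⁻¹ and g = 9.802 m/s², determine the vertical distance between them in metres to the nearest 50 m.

Δz ≈ 6200 m

Hypsometric equation: Δz = (R T̄/g) ln(P₁/P₂).
R T̄/g = 287.1 × 290.7 / 9.802 = 8514.6 m.
ln(54.15/26.2) = ln(2.0668) = 0.72600.
Δz = 8514.6 × 0.72600 = 6181.6 m.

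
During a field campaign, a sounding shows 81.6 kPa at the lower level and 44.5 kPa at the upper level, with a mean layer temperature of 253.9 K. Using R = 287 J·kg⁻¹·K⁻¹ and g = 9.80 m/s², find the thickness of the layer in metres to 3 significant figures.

Δz ≈ 4510 m

Hypsometric equation: Δz = (R T̄/g) ln(P₁/P₂).
R T̄/g = 287 × 253.9 / 9.80 = 7435.6 m.
ln(81.6/44.5) = ln(1.8337) = 0.60634.
Δz = 7435.6 × 0.60634 = 4508.5 m.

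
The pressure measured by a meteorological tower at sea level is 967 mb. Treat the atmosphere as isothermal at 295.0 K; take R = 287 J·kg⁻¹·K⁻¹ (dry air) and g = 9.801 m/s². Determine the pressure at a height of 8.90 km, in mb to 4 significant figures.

Scale height: H = RT/g = 287 × 295.0 / 9.801 = 8638.4 m.
Barometric formula: P = P₀ exp(−z/H).
z/H = 8900.0/8638.4 = 1.0303; exp(−1.0303) = 0.35690.
P = 967 × 0.35690 = 345.12 mb.

P ≈ 345.1 mb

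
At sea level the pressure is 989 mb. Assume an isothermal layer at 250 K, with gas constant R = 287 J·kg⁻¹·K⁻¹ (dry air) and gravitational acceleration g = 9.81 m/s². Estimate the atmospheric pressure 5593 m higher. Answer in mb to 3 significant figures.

P ≈ 460 mb

Scale height: H = RT/g = 287 × 250 / 9.81 = 7314.0 m.
Barometric formula: P = P₀ exp(−z/H).
z/H = 5593.0/7314.0 = 0.76470; exp(−0.76470) = 0.46547.
P = 989 × 0.46547 = 460.35 mb.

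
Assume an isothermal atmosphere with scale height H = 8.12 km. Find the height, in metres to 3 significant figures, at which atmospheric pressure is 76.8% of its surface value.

z ≈ 2140 m

Set P/P₀ = exp(−z/H) = 0.768, so z = −H ln(0.768).
−ln(0.768) = 0.26397; z = 8120.0 × 0.26397 = 2143.4 m.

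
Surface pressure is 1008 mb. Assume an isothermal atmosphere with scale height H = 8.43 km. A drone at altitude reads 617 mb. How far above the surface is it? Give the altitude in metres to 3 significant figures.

Invert the barometric formula: z = H ln(P₀/P).
P₀/P = 1008/617 = 1.6337; ln(1.6337) = 0.49085.
z = 8430.0 × 0.49085 = 4137.9 m.

z ≈ 4140 m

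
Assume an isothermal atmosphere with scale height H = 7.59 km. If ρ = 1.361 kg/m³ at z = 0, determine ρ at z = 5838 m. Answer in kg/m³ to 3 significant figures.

In an isothermal atmosphere, density decays like pressure: ρ = ρ₀ exp(−z/H).
z/H = 5838.0/7590.0 = 0.76917; exp(−0.76917) = 0.46340.
ρ = 1.361 × 0.46340 = 0.63069 kg/m³.

ρ ≈ 0.631 kg/m³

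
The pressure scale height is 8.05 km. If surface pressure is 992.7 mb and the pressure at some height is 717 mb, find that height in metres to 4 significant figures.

Invert the barometric formula: z = H ln(P₀/P).
P₀/P = 992.7/717 = 1.3845; ln(1.3845) = 0.32534.
z = 8050.0 × 0.32534 = 2619.0 m.

z ≈ 2619 m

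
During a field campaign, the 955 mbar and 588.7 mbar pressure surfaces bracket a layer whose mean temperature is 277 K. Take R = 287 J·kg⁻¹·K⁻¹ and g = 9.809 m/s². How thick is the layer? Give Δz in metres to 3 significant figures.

Δz ≈ 3920 m

Hypsometric equation: Δz = (R T̄/g) ln(P₁/P₂).
R T̄/g = 287 × 277 / 9.809 = 8104.7 m.
ln(955/588.7) = ln(1.6222) = 0.48378.
Δz = 8104.7 × 0.48378 = 3920.9 m.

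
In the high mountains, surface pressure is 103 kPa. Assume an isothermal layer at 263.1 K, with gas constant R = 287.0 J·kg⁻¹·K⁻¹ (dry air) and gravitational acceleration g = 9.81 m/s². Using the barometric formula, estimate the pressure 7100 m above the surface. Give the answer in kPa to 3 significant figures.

P ≈ 40.9 kPa

Scale height: H = RT/g = 287.0 × 263.1 / 9.81 = 7697.2 m.
Barometric formula: P = P₀ exp(−z/H).
z/H = 7100.0/7697.2 = 0.92241; exp(−0.92241) = 0.39756.
P = 103 × 0.39756 = 40.949 kPa.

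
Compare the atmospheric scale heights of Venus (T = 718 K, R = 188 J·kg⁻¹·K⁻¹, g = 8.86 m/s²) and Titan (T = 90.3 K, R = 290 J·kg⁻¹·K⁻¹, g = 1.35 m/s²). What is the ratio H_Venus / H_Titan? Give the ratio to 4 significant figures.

H_Venus/H_Titan ≈ 0.7854

H = RT/g for each body.
H_Venus = 188 × 718 / 8.86 = 15235 m.
H_Titan = 290 × 90.3 / 1.35 = 19398 m.
H_Venus/H_Titan = 15235/19398 = 0.78539.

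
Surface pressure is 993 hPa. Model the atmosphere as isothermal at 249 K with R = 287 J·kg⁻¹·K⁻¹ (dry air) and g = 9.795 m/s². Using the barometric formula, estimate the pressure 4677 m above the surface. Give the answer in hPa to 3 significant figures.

P ≈ 523 hPa

Scale height: H = RT/g = 287 × 249 / 9.795 = 7295.9 m.
Barometric formula: P = P₀ exp(−z/H).
z/H = 4677.0/7295.9 = 0.64104; exp(−0.64104) = 0.52674.
P = 993 × 0.52674 = 523.05 hPa.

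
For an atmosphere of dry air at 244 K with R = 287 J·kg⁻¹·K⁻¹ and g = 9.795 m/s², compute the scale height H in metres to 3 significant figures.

H ≈ 7150 m

The scale height of an isothermal atmosphere is H = RT/g.
H = 287 × 244 / 9.795 = 70028/9.795 = 7149.4 m.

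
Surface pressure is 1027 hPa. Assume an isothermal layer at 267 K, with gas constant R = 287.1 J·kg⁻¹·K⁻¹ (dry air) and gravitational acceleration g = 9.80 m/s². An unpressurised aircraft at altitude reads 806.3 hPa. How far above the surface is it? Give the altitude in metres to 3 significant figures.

z ≈ 1890 m

Scale height: H = RT/g = 287.1 × 267 / 9.80 = 7822.0 m.
Invert the barometric formula: z = H ln(P₀/P).
P₀/P = 1027/806.3 = 1.2737; ln(1.2737) = 0.24193.
z = 7822.0 × 0.24193 = 1892.4 m.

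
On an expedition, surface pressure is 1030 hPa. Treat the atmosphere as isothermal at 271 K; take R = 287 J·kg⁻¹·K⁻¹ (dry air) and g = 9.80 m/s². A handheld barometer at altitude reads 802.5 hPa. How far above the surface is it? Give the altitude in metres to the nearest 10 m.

z ≈ 1980 m

Scale height: H = RT/g = 287 × 271 / 9.80 = 7936.4 m.
Invert the barometric formula: z = H ln(P₀/P).
P₀/P = 1030/802.5 = 1.2835; ln(1.2835) = 0.24959.
z = 7936.4 × 0.24959 = 1980.8 m.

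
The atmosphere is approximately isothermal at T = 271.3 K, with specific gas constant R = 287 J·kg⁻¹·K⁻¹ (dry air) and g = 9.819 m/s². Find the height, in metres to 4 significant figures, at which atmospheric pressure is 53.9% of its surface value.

z ≈ 4901 m

Scale height: H = RT/g = 287 × 271.3 / 9.819 = 7929.8 m.
Set P/P₀ = exp(−z/H) = 0.539, so z = −H ln(0.539).
−ln(0.539) = 0.61804; z = 7929.8 × 0.61804 = 4900.9 m.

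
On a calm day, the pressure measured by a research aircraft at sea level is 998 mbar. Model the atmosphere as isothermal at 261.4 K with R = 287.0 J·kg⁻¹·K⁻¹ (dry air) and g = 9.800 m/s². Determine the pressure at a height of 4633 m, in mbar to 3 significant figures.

P ≈ 545 mbar

Scale height: H = RT/g = 287.0 × 261.4 / 9.800 = 7655.3 m.
Barometric formula: P = P₀ exp(−z/H).
z/H = 4633.0/7655.3 = 0.60520; exp(−0.60520) = 0.54597.
P = 998 × 0.54597 = 544.88 mbar.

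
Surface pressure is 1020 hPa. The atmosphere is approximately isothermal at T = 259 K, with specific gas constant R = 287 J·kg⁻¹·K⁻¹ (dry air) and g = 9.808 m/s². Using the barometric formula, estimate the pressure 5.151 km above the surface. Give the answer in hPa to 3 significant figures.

P ≈ 517 hPa

Scale height: H = RT/g = 287 × 259 / 9.808 = 7578.8 m.
Barometric formula: P = P₀ exp(−z/H).
z/H = 5151.0/7578.8 = 0.67966; exp(−0.67966) = 0.50679.
P = 1020 × 0.50679 = 516.93 hPa.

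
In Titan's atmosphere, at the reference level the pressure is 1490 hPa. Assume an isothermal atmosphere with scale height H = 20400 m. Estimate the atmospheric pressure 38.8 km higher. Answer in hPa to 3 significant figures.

P ≈ 222 hPa

Barometric formula: P = P₀ exp(−z/H).
z/H = 38800/20400 = 1.9020; exp(−1.9020) = 0.14927.
P = 1490 × 0.14927 = 222.41 hPa.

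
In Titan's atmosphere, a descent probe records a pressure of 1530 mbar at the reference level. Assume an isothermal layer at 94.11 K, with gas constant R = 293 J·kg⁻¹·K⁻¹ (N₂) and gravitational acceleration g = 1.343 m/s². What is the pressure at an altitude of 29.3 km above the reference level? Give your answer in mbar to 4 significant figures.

P ≈ 367.2 mbar

Scale height: H = RT/g = 293 × 94.11 / 1.343 = 20532 m.
Barometric formula: P = P₀ exp(−z/H).
z/H = 29300/20532 = 1.4270; exp(−1.4270) = 0.24003.
P = 1530 × 0.24003 = 367.25 mbar.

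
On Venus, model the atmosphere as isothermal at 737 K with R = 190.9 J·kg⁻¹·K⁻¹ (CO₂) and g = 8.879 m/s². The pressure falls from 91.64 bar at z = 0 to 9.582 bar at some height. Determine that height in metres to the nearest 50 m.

z ≈ 35800 m

Scale height: H = RT/g = 190.9 × 737 / 8.879 = 15846 m.
Invert the barometric formula: z = H ln(P₀/P).
P₀/P = 91.64/9.582 = 9.5638; ln(9.5638) = 2.2580.
z = 15846 × 2.2580 = 35780 m.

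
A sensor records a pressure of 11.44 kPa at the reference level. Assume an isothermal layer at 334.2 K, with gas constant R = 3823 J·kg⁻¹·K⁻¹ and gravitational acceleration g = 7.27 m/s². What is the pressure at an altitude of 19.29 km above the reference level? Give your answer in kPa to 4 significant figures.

P ≈ 10.25 kPa

Scale height: H = RT/g = 3823 × 334.2 / 7.27 = 175740 m.
Barometric formula: P = P₀ exp(−z/H).
z/H = 19290/175740 = 0.10976; exp(−0.10976) = 0.89605.
P = 11.44 × 0.89605 = 10.251 kPa.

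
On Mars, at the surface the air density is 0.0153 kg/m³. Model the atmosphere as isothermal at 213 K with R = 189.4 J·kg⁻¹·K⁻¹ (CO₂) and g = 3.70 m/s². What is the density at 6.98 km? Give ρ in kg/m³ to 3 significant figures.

Scale height: H = RT/g = 189.4 × 213 / 3.70 = 10903 m.
In an isothermal atmosphere, density decays like pressure: ρ = ρ₀ exp(−z/H).
z/H = 6980.0/10903 = 0.64019; exp(−0.64019) = 0.52719.
ρ = 0.0153 × 0.52719 = 0.0080660 kg/m³.

ρ ≈ 0.00807 kg/m³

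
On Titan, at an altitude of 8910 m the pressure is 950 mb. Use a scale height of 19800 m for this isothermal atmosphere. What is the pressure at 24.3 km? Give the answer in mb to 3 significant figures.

P ≈ 437 mb

Between two levels, P₂ = P₁ exp(−Δz/H) with Δz = z₂ − z₁.
Δz = 24300 − 8910.0 = 15390 m; Δz/H = 15390/19800 = 0.77727.
P₂ = 950 × exp(−0.77727) = 950 × 0.45966 = 436.68 mb.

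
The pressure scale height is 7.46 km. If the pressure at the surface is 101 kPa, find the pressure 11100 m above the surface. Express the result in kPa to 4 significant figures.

P ≈ 22.81 kPa

Barometric formula: P = P₀ exp(−z/H).
z/H = 11100/7460.0 = 1.4879; exp(−1.4879) = 0.22585.
P = 101 × 0.22585 = 22.811 kPa.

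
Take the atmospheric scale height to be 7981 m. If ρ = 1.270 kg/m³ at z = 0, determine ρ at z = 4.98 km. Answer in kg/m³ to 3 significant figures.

ρ ≈ 0.680 kg/m³

In an isothermal atmosphere, density decays like pressure: ρ = ρ₀ exp(−z/H).
z/H = 4980.0/7981.0 = 0.62398; exp(−0.62398) = 0.53581.
ρ = 1.270 × 0.53581 = 0.68048 kg/m³.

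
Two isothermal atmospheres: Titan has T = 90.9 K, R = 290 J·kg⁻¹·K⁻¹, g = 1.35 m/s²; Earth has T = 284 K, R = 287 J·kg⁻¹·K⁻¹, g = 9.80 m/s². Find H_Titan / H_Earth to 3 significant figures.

H_Titan/H_Earth ≈ 2.35

H = RT/g for each body.
H_Titan = 290 × 90.9 / 1.35 = 19527 m.
H_Earth = 287 × 284 / 9.80 = 8317.1 m.
H_Titan/H_Earth = 19527/8317.1 = 2.3478.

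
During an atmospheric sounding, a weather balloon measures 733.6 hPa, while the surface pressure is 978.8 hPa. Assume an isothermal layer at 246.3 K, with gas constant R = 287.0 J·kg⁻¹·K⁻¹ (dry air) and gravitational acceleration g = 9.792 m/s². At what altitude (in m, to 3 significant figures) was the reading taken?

z ≈ 2080 m

Scale height: H = RT/g = 287.0 × 246.3 / 9.792 = 7219.0 m.
Invert the barometric formula: z = H ln(P₀/P).
P₀/P = 978.8/733.6 = 1.3342; ln(1.3342) = 0.28833.
z = 7219.0 × 0.28833 = 2081.5 m.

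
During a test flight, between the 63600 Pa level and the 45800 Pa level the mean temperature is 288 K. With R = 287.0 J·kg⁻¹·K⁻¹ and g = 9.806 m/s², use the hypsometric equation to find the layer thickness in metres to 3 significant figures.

Hypsometric equation: Δz = (R T̄/g) ln(P₁/P₂).
R T̄/g = 287.0 × 288 / 9.806 = 8429.1 m.
ln(63600/45800) = ln(1.3886) = 0.32830.
Δz = 8429.1 × 0.32830 = 2767.3 m.

Δz ≈ 2770 m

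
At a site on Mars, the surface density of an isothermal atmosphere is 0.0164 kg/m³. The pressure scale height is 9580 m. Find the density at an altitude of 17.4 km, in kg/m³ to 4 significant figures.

ρ ≈ 0.002667 kg/m³

In an isothermal atmosphere, density decays like pressure: ρ = ρ₀ exp(−z/H).
z/H = 17400/9580.0 = 1.8163; exp(−1.8163) = 0.16263.
ρ = 0.0164 × 0.16263 = 0.0026671 kg/m³.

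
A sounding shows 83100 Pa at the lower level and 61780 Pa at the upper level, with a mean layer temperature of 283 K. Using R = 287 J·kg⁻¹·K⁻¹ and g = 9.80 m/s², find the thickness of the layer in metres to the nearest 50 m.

Hypsometric equation: Δz = (R T̄/g) ln(P₁/P₂).
R T̄/g = 287 × 283 / 9.80 = 8287.9 m.
ln(83100/61780) = ln(1.3451) = 0.29647.
Δz = 8287.9 × 0.29647 = 2457.1 m.

Δz ≈ 2450 m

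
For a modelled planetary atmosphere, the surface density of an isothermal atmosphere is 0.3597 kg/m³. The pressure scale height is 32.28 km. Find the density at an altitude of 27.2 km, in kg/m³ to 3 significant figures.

In an isothermal atmosphere, density decays like pressure: ρ = ρ₀ exp(−z/H).
z/H = 27200/32280 = 0.84263; exp(−0.84263) = 0.43058.
ρ = 0.3597 × 0.43058 = 0.15488 kg/m³.

ρ ≈ 0.155 kg/m³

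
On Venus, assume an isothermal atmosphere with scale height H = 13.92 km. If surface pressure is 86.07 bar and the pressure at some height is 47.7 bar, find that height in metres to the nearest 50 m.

Invert the barometric formula: z = H ln(P₀/P).
P₀/P = 86.07/47.7 = 1.8044; ln(1.8044) = 0.59023.
z = 13920 × 0.59023 = 8216.0 m.

z ≈ 8200 m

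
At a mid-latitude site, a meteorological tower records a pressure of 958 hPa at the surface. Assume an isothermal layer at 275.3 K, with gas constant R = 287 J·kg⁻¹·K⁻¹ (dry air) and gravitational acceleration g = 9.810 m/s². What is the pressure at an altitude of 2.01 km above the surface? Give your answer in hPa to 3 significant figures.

P ≈ 746 hPa

Scale height: H = RT/g = 287 × 275.3 / 9.810 = 8054.1 m.
Barometric formula: P = P₀ exp(−z/H).
z/H = 2010.0/8054.1 = 0.24956; exp(−0.24956) = 0.77914.
P = 958 × 0.77914 = 746.42 hPa.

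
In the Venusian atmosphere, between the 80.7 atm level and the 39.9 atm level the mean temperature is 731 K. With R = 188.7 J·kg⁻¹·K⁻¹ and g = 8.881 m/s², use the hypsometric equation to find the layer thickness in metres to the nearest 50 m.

Δz ≈ 10950 m

Hypsometric equation: Δz = (R T̄/g) ln(P₁/P₂).
R T̄/g = 188.7 × 731 / 8.881 = 15532 m.
ln(80.7/39.9) = ln(2.0226) = 0.70438.
Δz = 15532 × 0.70438 = 10940 m.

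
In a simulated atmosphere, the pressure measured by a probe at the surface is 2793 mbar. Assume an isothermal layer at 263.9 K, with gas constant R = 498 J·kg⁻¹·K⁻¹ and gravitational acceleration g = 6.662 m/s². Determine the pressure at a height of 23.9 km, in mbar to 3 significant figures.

Scale height: H = RT/g = 498 × 263.9 / 6.662 = 19727 m.
Barometric formula: P = P₀ exp(−z/H).
z/H = 23900/19727 = 1.2115; exp(−1.2115) = 0.29775.
P = 2793 × 0.29775 = 831.62 mbar.

P ≈ 832 mbar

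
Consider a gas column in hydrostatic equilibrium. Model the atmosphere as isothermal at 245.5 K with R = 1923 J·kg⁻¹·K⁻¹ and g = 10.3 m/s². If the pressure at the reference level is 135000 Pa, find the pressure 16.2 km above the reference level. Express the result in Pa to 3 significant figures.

P ≈ 94800 Pa

Scale height: H = RT/g = 1923 × 245.5 / 10.3 = 45835 m.
Barometric formula: P = P₀ exp(−z/H).
z/H = 16200/45835 = 0.35344; exp(−0.35344) = 0.70227.
P = 135000 × 0.70227 = 94806 Pa.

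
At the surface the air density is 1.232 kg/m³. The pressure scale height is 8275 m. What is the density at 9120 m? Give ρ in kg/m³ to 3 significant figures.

ρ ≈ 0.409 kg/m³

In an isothermal atmosphere, density decays like pressure: ρ = ρ₀ exp(−z/H).
z/H = 9120.0/8275.0 = 1.1021; exp(−1.1021) = 0.33217.
ρ = 1.232 × 0.33217 = 0.40923 kg/m³.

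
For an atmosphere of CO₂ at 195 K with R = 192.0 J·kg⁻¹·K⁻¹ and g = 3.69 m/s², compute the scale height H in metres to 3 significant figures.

H ≈ 10100 m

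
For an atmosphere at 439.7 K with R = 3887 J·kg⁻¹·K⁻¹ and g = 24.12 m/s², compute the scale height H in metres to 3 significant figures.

H ≈ 70900 m

The scale height of an isothermal atmosphere is H = RT/g.
H = 3887 × 439.7 / 24.12 = 1709100/24.12 = 70858 m.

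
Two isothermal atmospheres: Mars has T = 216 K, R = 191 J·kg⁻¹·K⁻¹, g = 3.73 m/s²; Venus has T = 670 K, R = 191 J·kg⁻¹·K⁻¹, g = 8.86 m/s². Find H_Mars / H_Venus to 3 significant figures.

H_Mars/H_Venus ≈ 0.766

H = RT/g for each body.
H_Mars = 191 × 216 / 3.73 = 11061 m.
H_Venus = 191 × 670 / 8.86 = 14444 m.
H_Mars/H_Venus = 11061/14444 = 0.76579.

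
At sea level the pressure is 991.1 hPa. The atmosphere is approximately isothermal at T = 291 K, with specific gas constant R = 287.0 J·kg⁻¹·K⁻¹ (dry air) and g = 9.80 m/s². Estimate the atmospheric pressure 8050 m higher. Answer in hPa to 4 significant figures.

P ≈ 385.4 hPa

Scale height: H = RT/g = 287.0 × 291 / 9.80 = 8522.1 m.
Barometric formula: P = P₀ exp(−z/H).
z/H = 8050.0/8522.1 = 0.94460; exp(−0.94460) = 0.38884.
P = 991.1 × 0.38884 = 385.38 hPa.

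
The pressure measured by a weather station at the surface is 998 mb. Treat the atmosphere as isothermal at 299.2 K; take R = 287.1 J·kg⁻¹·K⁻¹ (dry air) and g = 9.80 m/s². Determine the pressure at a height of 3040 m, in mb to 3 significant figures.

P ≈ 706 mb

Scale height: H = RT/g = 287.1 × 299.2 / 9.80 = 8765.3 m.
Barometric formula: P = P₀ exp(−z/H).
z/H = 3040.0/8765.3 = 0.34682; exp(−0.34682) = 0.70693.
P = 998 × 0.70693 = 705.52 mb.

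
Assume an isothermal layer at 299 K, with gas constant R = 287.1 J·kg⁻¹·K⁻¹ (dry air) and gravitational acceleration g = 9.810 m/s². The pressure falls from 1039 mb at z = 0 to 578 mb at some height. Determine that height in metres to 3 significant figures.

Scale height: H = RT/g = 287.1 × 299 / 9.810 = 8750.6 m.
Invert the barometric formula: z = H ln(P₀/P).
P₀/P = 1039/578 = 1.7976; ln(1.7976) = 0.58645.
z = 8750.6 × 0.58645 = 5131.8 m.

z ≈ 5130 m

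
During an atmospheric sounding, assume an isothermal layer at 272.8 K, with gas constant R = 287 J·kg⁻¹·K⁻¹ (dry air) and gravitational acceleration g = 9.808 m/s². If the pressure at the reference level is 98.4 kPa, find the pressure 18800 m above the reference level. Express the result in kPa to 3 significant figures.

P ≈ 9.34 kPa

Scale height: H = RT/g = 287 × 272.8 / 9.808 = 7982.6 m.
Barometric formula: P = P₀ exp(−z/H).
z/H = 18800/7982.6 = 2.3551; exp(−2.3551) = 0.094884.
P = 98.4 × 0.094884 = 9.3366 kPa.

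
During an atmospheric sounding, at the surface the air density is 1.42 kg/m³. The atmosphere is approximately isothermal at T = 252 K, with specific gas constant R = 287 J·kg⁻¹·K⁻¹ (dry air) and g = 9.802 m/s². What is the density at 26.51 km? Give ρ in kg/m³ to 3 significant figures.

Scale height: H = RT/g = 287 × 252 / 9.802 = 7378.5 m.
In an isothermal atmosphere, density decays like pressure: ρ = ρ₀ exp(−z/H).
z/H = 26510/7378.5 = 3.5929; exp(−3.5929) = 0.027518.
ρ = 1.42 × 0.027518 = 0.039076 kg/m³.

ρ ≈ 0.0391 kg/m³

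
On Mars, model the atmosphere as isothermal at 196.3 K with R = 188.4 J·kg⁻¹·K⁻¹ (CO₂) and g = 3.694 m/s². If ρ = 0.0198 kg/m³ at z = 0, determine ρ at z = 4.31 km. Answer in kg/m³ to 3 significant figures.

ρ ≈ 0.0129 kg/m³

Scale height: H = RT/g = 188.4 × 196.3 / 3.694 = 10012 m.
In an isothermal atmosphere, density decays like pressure: ρ = ρ₀ exp(−z/H).
z/H = 4310.0/10012 = 0.43048; exp(−0.43048) = 0.65020.
ρ = 0.0198 × 0.65020 = 0.012874 kg/m³.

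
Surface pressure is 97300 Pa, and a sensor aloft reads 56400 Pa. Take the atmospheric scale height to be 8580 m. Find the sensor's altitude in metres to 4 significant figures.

Invert the barometric formula: z = H ln(P₀/P).
P₀/P = 97300/56400 = 1.7252; ln(1.7252) = 0.54534.
z = 8580.0 × 0.54534 = 4679.0 m.

z ≈ 4679 m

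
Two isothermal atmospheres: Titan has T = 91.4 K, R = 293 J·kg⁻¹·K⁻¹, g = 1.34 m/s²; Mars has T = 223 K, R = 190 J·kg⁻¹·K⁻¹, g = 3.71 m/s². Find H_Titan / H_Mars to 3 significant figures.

H_Titan/H_Mars ≈ 1.75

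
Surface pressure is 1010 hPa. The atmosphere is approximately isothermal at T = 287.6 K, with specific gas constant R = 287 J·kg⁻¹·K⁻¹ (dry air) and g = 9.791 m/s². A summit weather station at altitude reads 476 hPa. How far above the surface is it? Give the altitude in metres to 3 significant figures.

Scale height: H = RT/g = 287 × 287.6 / 9.791 = 8430.3 m.
Invert the barometric formula: z = H ln(P₀/P).
P₀/P = 1010/476 = 2.1218; ln(2.1218) = 0.75226.
z = 8430.3 × 0.75226 = 6341.8 m.

z ≈ 6340 m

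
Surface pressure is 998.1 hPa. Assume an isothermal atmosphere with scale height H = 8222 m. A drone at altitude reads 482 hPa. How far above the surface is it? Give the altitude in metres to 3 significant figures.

Invert the barometric formula: z = H ln(P₀/P).
P₀/P = 998.1/482 = 2.0707; ln(2.0707) = 0.72789.
z = 8222.0 × 0.72789 = 5984.7 m.

z ≈ 5980 m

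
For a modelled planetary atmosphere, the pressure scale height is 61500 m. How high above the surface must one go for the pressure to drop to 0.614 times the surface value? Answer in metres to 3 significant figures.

Set P/P₀ = exp(−z/H) = 0.614, so z = −H ln(0.614).
−ln(0.614) = 0.48776; z = 61500 × 0.48776 = 29997 m.

z ≈ 30000 m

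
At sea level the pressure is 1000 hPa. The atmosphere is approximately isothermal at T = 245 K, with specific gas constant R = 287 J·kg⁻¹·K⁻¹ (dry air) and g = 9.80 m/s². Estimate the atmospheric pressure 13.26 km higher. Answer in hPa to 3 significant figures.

Scale height: H = RT/g = 287 × 245 / 9.80 = 7175.0 m.
Barometric formula: P = P₀ exp(−z/H).
z/H = 13260/7175.0 = 1.8481; exp(−1.8481) = 0.15754.
P = 1000 × 0.15754 = 157.54 hPa.

P ≈ 158 hPa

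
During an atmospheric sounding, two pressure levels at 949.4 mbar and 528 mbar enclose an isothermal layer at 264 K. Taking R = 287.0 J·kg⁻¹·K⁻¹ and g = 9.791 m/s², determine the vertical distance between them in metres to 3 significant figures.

Hypsometric equation: Δz = (R T̄/g) ln(P₁/P₂).
R T̄/g = 287.0 × 264 / 9.791 = 7738.5 m.
ln(949.4/528) = ln(1.7981) = 0.58673.
Δz = 7738.5 × 0.58673 = 4540.4 m.

Δz ≈ 4540 m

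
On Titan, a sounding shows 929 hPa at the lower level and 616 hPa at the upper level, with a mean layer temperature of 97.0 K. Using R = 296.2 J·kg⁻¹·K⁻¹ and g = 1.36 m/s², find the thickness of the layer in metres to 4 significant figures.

Hypsometric equation: Δz = (R T̄/g) ln(P₁/P₂).
R T̄/g = 296.2 × 97.0 / 1.36 = 21126 m.
ln(929/616) = ln(1.5081) = 0.41085.
Δz = 21126 × 0.41085 = 8679.6 m.

Δz ≈ 8680 m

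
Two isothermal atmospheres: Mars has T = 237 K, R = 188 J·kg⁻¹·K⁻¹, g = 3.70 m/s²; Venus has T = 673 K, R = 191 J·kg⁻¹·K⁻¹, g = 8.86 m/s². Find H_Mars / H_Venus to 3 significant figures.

H_Mars/H_Venus ≈ 0.830

H = RT/g for each body.
H_Mars = 188 × 237 / 3.70 = 12042 m.
H_Venus = 191 × 673 / 8.86 = 14508 m.
H_Mars/H_Venus = 12042/14508 = 0.83002.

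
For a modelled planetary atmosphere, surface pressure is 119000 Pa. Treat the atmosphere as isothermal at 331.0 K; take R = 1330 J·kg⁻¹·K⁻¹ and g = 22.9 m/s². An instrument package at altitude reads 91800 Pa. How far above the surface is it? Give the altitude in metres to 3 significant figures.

Scale height: H = RT/g = 1330 × 331.0 / 22.9 = 19224 m.
Invert the barometric formula: z = H ln(P₀/P).
P₀/P = 119000/91800 = 1.2963; ln(1.2963) = 0.25951.
z = 19224 × 0.25951 = 4988.8 m.

z ≈ 4990 m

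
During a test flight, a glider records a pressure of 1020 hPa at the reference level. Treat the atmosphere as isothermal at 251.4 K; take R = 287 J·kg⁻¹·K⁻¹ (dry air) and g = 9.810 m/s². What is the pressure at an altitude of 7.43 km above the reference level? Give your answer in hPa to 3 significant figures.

Scale height: H = RT/g = 287 × 251.4 / 9.810 = 7354.9 m.
Barometric formula: P = P₀ exp(−z/H).
z/H = 7430.0/7354.9 = 1.0102; exp(−1.0102) = 0.36415.
P = 1020 × 0.36415 = 371.43 hPa.

P ≈ 371 hPa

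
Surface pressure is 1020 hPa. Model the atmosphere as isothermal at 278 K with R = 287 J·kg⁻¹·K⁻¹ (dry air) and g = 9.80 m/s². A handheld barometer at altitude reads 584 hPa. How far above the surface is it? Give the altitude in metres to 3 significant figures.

z ≈ 4540 m

Scale height: H = RT/g = 287 × 278 / 9.80 = 8141.4 m.
Invert the barometric formula: z = H ln(P₀/P).
P₀/P = 1020/584 = 1.7466; ln(1.7466) = 0.55767.
z = 8141.4 × 0.55767 = 4540.2 m.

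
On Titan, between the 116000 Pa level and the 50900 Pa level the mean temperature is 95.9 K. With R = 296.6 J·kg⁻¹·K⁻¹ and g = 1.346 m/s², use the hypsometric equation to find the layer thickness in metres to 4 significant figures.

Δz ≈ 17410 m

Hypsometric equation: Δz = (R T̄/g) ln(P₁/P₂).
R T̄/g = 296.6 × 95.9 / 1.346 = 21132 m.
ln(116000/50900) = ln(2.2790) = 0.82374.
Δz = 21132 × 0.82374 = 17407 m.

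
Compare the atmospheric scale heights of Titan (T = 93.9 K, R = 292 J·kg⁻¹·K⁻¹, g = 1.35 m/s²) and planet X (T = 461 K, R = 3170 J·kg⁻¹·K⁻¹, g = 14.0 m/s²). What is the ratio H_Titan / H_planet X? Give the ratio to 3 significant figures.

H_Titan/H_planet X ≈ 0.195

H = RT/g for each body.
H_Titan = 292 × 93.9 / 1.35 = 20310 m.
H_planet X = 3170 × 461 / 14.0 = 104380 m.
H_Titan/H_planet X = 20310/104380 = 0.19458.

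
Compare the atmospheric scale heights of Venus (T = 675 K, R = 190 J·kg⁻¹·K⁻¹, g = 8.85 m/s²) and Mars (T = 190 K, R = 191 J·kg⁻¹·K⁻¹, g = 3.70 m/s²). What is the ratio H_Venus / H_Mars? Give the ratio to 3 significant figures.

H = RT/g for each body.
H_Venus = 190 × 675 / 8.85 = 14492 m.
H_Mars = 191 × 190 / 3.70 = 9808.1 m.
H_Venus/H_Mars = 14492/9808.1 = 1.4776.

H_Venus/H_Mars ≈ 1.48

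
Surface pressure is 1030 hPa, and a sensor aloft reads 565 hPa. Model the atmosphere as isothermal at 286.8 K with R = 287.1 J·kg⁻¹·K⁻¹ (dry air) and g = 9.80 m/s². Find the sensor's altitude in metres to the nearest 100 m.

Scale height: H = RT/g = 287.1 × 286.8 / 9.80 = 8402.1 m.
Invert the barometric formula: z = H ln(P₀/P).
P₀/P = 1030/565 = 1.8230; ln(1.8230) = 0.60048.
z = 8402.1 × 0.60048 = 5045.3 m.

z ≈ 5000 m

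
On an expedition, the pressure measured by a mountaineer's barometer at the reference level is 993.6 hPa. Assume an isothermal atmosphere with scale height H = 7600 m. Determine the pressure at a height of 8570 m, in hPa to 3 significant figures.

Barometric formula: P = P₀ exp(−z/H).
z/H = 8570.0/7600.0 = 1.1276; exp(−1.1276) = 0.32381.
P = 993.6 × 0.32381 = 321.74 hPa.

P ≈ 322 hPa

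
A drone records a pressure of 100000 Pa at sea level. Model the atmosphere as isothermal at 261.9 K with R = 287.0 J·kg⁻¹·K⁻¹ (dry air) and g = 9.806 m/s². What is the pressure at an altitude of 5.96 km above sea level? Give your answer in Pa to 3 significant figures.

Scale height: H = RT/g = 287.0 × 261.9 / 9.806 = 7665.2 m.
Barometric formula: P = P₀ exp(−z/H).
z/H = 5960.0/7665.2 = 0.77754; exp(−0.77754) = 0.45954.
P = 100000 × 0.45954 = 45954 Pa.

P ≈ 46000 Pa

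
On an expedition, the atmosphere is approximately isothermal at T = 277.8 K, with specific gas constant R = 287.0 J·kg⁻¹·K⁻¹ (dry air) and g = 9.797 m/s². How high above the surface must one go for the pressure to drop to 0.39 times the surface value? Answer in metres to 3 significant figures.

Scale height: H = RT/g = 287.0 × 277.8 / 9.797 = 8138.1 m.
Set P/P₀ = exp(−z/H) = 0.39, so z = −H ln(0.39).
−ln(0.39) = 0.94161; z = 8138.1 × 0.94161 = 7662.9 m.

z ≈ 7660 m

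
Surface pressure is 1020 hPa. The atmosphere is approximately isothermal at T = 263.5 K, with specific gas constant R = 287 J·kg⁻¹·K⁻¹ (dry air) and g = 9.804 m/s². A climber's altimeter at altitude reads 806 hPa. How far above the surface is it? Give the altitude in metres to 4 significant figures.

z ≈ 1816 m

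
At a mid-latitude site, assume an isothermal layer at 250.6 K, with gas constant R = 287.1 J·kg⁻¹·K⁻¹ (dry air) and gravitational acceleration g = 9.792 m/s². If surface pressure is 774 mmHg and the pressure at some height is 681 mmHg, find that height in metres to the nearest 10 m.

Scale height: H = RT/g = 287.1 × 250.6 / 9.792 = 7347.6 m.
Invert the barometric formula: z = H ln(P₀/P).
P₀/P = 774/681 = 1.1366; ln(1.1366) = 0.12804.
z = 7347.6 × 0.12804 = 940.79 m.

z ≈ 940 m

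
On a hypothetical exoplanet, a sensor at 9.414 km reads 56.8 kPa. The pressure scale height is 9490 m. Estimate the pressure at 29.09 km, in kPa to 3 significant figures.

P ≈ 7.14 kPa

Between two levels, P₂ = P₁ exp(−Δz/H) with Δz = z₂ − z₁.
Δz = 29090 − 9414.0 = 19676 m; Δz/H = 19676/9490.0 = 2.0733.
P₂ = 56.8 × exp(−2.0733) = 56.8 × 0.12577 = 7.1437 kPa.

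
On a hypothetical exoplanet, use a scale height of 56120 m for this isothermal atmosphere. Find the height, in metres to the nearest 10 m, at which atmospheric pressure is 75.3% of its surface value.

z ≈ 15920 m

Set P/P₀ = exp(−z/H) = 0.753, so z = −H ln(0.753).
−ln(0.753) = 0.28369; z = 56120 × 0.28369 = 15921 m.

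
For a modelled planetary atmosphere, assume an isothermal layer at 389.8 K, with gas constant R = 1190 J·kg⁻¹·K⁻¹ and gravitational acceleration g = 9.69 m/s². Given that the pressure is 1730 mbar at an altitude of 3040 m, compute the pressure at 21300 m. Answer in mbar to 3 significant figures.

Scale height: H = RT/g = 1190 × 389.8 / 9.69 = 47870 m.
Between two levels, P₂ = P₁ exp(−Δz/H) with Δz = z₂ − z₁.
Δz = 21300 − 3040.0 = 18260 m; Δz/H = 18260/47870 = 0.38145.
P₂ = 1730 × exp(−0.38145) = 1730 × 0.68287 = 1181.4 mbar.

P ≈ 1180 mbar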